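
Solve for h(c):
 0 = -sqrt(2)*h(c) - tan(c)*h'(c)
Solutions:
 h(c) = C1/sin(c)^(sqrt(2))


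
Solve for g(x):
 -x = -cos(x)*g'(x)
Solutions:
 g(x) = C1 + Integral(x/cos(x), x)


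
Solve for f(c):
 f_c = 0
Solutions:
 f(c) = C1


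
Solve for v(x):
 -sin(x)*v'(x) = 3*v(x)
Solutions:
 v(x) = C1*(cos(x) + 1)^(3/2)/(cos(x) - 1)^(3/2)


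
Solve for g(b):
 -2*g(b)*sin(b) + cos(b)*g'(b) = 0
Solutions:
 g(b) = C1/cos(b)^2


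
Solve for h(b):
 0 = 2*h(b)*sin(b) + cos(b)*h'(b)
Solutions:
 h(b) = C1*cos(b)^2


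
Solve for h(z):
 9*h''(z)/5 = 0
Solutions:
 h(z) = C1 + C2*z


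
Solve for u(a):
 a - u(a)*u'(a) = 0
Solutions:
 u(a) = -sqrt(C1 + a^2)
 u(a) = sqrt(C1 + a^2)


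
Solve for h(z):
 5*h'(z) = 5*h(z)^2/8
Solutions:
 h(z) = -8/(C1 + z)


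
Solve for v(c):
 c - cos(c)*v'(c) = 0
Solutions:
 v(c) = C1 + Integral(c/cos(c), c)


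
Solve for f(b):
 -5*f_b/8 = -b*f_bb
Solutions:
 f(b) = C1 + C2*b^(13/8)


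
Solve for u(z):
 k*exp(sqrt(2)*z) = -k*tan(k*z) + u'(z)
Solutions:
 u(z) = C1 + k*Piecewise((sqrt(2)*exp(sqrt(2)*z)/2 + log(tan(k*z)^2 + 1)/(2*k), Ne(k, 0)), (sqrt(2)*exp(sqrt(2)*z)/2, True))


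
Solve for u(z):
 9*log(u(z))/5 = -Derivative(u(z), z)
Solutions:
 li(u(z)) = C1 - 9*z/5


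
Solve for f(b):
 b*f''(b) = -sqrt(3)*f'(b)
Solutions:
 f(b) = C1 + C2*b^(1 - sqrt(3))


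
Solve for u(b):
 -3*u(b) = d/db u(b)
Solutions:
 u(b) = C1*exp(-3*b)


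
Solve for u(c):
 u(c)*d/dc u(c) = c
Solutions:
 u(c) = -sqrt(C1 + c^2)
 u(c) = sqrt(C1 + c^2)


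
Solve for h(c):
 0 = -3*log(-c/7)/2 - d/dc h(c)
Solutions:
 h(c) = C1 - 3*c*log(-c)/2 + 3*c*(1 + log(7))/2


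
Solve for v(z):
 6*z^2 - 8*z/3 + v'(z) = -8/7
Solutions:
 v(z) = C1 - 2*z^3 + 4*z^2/3 - 8*z/7


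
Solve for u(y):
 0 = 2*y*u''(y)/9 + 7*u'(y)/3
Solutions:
 u(y) = C1 + C2/y^(19/2)


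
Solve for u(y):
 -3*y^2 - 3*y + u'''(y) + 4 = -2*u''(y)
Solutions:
 u(y) = C1 + C2*y + C3*exp(-2*y) + y^4/8 - y^2


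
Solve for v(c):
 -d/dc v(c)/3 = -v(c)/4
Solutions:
 v(c) = C1*exp(3*c/4)


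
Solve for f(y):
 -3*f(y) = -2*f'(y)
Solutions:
 f(y) = C1*exp(3*y/2)


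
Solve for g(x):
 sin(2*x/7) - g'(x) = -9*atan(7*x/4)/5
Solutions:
 g(x) = C1 + 9*x*atan(7*x/4)/5 - 18*log(49*x^2 + 16)/35 - 7*cos(2*x/7)/2


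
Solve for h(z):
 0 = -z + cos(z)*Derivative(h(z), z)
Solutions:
 h(z) = C1 + Integral(z/cos(z), z)


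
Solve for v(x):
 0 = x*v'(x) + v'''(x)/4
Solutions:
 v(x) = C1 + Integral(C2*airyai(-2^(2/3)*x) + C3*airybi(-2^(2/3)*x), x)


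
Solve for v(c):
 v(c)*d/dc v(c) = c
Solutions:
 v(c) = -sqrt(C1 + c^2)
 v(c) = sqrt(C1 + c^2)


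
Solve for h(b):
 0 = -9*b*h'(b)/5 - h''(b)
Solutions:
 h(b) = C1 + C2*erf(3*sqrt(10)*b/10)


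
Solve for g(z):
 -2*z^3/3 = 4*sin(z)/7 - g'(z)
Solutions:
 g(z) = C1 + z^4/6 - 4*cos(z)/7


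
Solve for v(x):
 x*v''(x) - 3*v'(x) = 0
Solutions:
 v(x) = C1 + C2*x^4


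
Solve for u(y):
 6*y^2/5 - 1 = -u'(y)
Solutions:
 u(y) = C1 - 2*y^3/5 + y


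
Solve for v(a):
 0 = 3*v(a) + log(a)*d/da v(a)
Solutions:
 v(a) = C1*exp(-3*li(a))


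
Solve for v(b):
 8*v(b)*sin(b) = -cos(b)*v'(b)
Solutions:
 v(b) = C1*cos(b)^8


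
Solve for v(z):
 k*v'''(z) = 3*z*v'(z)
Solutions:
 v(z) = C1 + Integral(C2*airyai(3^(1/3)*z*(1/k)^(1/3)) + C3*airybi(3^(1/3)*z*(1/k)^(1/3)), z)


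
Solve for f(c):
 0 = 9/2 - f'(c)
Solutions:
 f(c) = C1 + 9*c/2


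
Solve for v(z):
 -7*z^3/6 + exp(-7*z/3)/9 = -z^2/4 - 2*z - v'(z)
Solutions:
 v(z) = C1 + 7*z^4/24 - z^3/12 - z^2 + exp(-7*z/3)/21


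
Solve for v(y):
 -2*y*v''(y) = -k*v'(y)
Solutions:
 v(y) = C1 + y^(re(k)/2 + 1)*(C2*sin(log(y)*Abs(im(k))/2) + C3*cos(log(y)*im(k)/2))


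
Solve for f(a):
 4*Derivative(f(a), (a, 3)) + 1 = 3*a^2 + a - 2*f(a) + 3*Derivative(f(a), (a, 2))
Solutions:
 f(a) = C1*exp(a*((4*sqrt(14) + 15)^(-1/3) + 2 + (4*sqrt(14) + 15)^(1/3))/8)*sin(sqrt(3)*a*(-(4*sqrt(14) + 15)^(1/3) + (4*sqrt(14) + 15)^(-1/3))/8) + C2*exp(a*((4*sqrt(14) + 15)^(-1/3) + 2 + (4*sqrt(14) + 15)^(1/3))/8)*cos(sqrt(3)*a*(-(4*sqrt(14) + 15)^(1/3) + (4*sqrt(14) + 15)^(-1/3))/8) + C3*exp(a*(-(4*sqrt(14) + 15)^(1/3) - 1/(4*sqrt(14) + 15)^(1/3) + 1)/4) + 3*a^2/2 + a/2 + 4


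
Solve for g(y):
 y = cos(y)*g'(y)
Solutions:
 g(y) = C1 + Integral(y/cos(y), y)


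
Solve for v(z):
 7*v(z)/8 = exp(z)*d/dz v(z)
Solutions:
 v(z) = C1*exp(-7*exp(-z)/8)


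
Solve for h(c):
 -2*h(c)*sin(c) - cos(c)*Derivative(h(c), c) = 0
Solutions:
 h(c) = C1*cos(c)^2


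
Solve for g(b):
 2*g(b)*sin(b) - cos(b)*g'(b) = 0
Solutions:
 g(b) = C1/cos(b)^2


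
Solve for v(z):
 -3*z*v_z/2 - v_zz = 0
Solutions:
 v(z) = C1 + C2*erf(sqrt(3)*z/2)


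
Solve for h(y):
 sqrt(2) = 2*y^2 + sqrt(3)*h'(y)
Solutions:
 h(y) = C1 - 2*sqrt(3)*y^3/9 + sqrt(6)*y/3


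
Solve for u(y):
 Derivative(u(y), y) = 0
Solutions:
 u(y) = C1


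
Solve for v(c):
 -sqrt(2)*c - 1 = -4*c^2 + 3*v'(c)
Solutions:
 v(c) = C1 + 4*c^3/9 - sqrt(2)*c^2/6 - c/3


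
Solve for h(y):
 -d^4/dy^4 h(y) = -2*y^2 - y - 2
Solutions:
 h(y) = C1 + C2*y + C3*y^2 + C4*y^3 + y^6/180 + y^5/120 + y^4/12


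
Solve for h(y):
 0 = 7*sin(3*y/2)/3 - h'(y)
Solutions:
 h(y) = C1 - 14*cos(3*y/2)/9


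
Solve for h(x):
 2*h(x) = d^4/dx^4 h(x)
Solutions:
 h(x) = C1*exp(-2^(1/4)*x) + C2*exp(2^(1/4)*x) + C3*sin(2^(1/4)*x) + C4*cos(2^(1/4)*x)


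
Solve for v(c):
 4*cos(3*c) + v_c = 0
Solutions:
 v(c) = C1 - 4*sin(3*c)/3


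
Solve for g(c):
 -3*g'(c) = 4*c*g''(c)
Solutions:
 g(c) = C1 + C2*c^(1/4)


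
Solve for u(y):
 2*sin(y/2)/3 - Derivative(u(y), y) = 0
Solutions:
 u(y) = C1 - 4*cos(y/2)/3


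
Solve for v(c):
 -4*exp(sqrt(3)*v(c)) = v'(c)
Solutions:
 v(c) = sqrt(3)*(2*log(1/(C1 + 4*c)) - log(3))/6


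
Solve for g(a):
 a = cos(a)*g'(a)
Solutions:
 g(a) = C1 + Integral(a/cos(a), a)


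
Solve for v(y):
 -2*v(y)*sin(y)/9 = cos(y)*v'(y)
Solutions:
 v(y) = C1*cos(y)^(2/9)


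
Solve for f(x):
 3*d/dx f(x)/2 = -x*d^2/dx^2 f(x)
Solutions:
 f(x) = C1 + C2/sqrt(x)


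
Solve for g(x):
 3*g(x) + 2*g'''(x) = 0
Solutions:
 g(x) = C3*exp(-2^(2/3)*3^(1/3)*x/2) + (C1*sin(2^(2/3)*3^(5/6)*x/4) + C2*cos(2^(2/3)*3^(5/6)*x/4))*exp(2^(2/3)*3^(1/3)*x/4)


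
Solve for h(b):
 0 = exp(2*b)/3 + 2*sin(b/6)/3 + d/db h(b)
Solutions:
 h(b) = C1 - exp(2*b)/6 + 4*cos(b/6)


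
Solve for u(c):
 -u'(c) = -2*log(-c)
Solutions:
 u(c) = C1 + 2*c*log(-c) - 2*c


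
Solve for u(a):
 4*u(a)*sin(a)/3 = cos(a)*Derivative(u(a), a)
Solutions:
 u(a) = C1/cos(a)^(4/3)


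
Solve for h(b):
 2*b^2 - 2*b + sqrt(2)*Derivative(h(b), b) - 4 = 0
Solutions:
 h(b) = C1 - sqrt(2)*b^3/3 + sqrt(2)*b^2/2 + 2*sqrt(2)*b


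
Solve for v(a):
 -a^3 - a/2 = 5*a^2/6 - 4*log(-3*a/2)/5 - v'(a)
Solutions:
 v(a) = C1 + a^4/4 + 5*a^3/18 + a^2/4 - 4*a*log(-a)/5 + 4*a*(-log(3) + log(2) + 1)/5


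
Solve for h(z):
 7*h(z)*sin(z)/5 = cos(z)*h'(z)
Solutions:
 h(z) = C1/cos(z)^(7/5)


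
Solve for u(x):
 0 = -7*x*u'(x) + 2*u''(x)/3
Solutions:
 u(x) = C1 + C2*erfi(sqrt(21)*x/2)


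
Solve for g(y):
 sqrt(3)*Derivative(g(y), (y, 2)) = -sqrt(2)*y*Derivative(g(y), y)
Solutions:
 g(y) = C1 + C2*erf(6^(3/4)*y/6)


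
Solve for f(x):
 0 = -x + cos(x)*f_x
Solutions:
 f(x) = C1 + Integral(x/cos(x), x)


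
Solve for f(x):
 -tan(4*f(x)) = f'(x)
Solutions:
 f(x) = -asin(C1*exp(-4*x))/4 + pi/4
 f(x) = asin(C1*exp(-4*x))/4


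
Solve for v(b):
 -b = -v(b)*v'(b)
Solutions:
 v(b) = -sqrt(C1 + b^2)
 v(b) = sqrt(C1 + b^2)


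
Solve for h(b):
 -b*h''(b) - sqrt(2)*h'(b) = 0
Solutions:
 h(b) = C1 + C2*b^(1 - sqrt(2))


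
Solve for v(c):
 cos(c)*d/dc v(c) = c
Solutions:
 v(c) = C1 + Integral(c/cos(c), c)


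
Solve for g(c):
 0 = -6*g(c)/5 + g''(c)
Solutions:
 g(c) = C1*exp(-sqrt(30)*c/5) + C2*exp(sqrt(30)*c/5)


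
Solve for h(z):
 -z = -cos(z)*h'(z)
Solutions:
 h(z) = C1 + Integral(z/cos(z), z)


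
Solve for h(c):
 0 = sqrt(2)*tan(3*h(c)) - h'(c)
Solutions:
 h(c) = -asin(C1*exp(3*sqrt(2)*c))/3 + pi/3
 h(c) = asin(C1*exp(3*sqrt(2)*c))/3


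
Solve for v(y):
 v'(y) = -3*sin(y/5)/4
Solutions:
 v(y) = C1 + 15*cos(y/5)/4


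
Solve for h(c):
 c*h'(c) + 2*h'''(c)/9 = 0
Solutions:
 h(c) = C1 + Integral(C2*airyai(-6^(2/3)*c/2) + C3*airybi(-6^(2/3)*c/2), c)


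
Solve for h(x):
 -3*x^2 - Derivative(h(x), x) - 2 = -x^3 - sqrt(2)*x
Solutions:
 h(x) = C1 + x^4/4 - x^3 + sqrt(2)*x^2/2 - 2*x


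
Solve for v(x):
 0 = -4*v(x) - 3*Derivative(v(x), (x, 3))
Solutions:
 v(x) = C3*exp(-6^(2/3)*x/3) + (C1*sin(2^(2/3)*3^(1/6)*x/2) + C2*cos(2^(2/3)*3^(1/6)*x/2))*exp(6^(2/3)*x/6)


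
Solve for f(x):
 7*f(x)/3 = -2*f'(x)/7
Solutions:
 f(x) = C1*exp(-49*x/6)


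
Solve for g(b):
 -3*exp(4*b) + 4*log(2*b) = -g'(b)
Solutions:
 g(b) = C1 - 4*b*log(b) + 4*b*(1 - log(2)) + 3*exp(4*b)/4


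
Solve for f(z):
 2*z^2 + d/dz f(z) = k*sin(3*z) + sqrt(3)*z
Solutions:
 f(z) = C1 - k*cos(3*z)/3 - 2*z^3/3 + sqrt(3)*z^2/2


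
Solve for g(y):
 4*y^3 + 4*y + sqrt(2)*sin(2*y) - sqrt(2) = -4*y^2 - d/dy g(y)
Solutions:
 g(y) = C1 - y^4 - 4*y^3/3 - 2*y^2 + sqrt(2)*y + sqrt(2)*cos(2*y)/2


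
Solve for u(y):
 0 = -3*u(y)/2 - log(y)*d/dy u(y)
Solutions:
 u(y) = C1*exp(-3*li(y)/2)


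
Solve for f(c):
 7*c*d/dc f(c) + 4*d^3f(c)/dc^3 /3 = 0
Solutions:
 f(c) = C1 + Integral(C2*airyai(-42^(1/3)*c/2) + C3*airybi(-42^(1/3)*c/2), c)


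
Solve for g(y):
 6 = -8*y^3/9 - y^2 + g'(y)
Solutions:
 g(y) = C1 + 2*y^4/9 + y^3/3 + 6*y


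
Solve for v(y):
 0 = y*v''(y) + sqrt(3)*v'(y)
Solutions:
 v(y) = C1 + C2*y^(1 - sqrt(3))


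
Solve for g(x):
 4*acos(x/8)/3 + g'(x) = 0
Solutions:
 g(x) = C1 - 4*x*acos(x/8)/3 + 4*sqrt(64 - x^2)/3


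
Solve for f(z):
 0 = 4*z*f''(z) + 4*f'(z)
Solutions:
 f(z) = C1 + C2*log(z)


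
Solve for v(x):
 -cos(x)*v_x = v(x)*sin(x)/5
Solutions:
 v(x) = C1*cos(x)^(1/5)


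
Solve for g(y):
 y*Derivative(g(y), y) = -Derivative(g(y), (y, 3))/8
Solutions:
 g(y) = C1 + Integral(C2*airyai(-2*y) + C3*airybi(-2*y), y)


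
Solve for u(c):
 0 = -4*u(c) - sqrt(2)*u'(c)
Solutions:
 u(c) = C1*exp(-2*sqrt(2)*c)


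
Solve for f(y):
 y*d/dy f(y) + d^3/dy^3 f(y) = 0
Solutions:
 f(y) = C1 + Integral(C2*airyai(-y) + C3*airybi(-y), y)


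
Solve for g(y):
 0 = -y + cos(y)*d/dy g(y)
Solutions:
 g(y) = C1 + Integral(y/cos(y), y)


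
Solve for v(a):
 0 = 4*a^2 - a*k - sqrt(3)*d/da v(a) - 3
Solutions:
 v(a) = C1 + 4*sqrt(3)*a^3/9 - sqrt(3)*a^2*k/6 - sqrt(3)*a


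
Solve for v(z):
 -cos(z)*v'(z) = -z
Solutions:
 v(z) = C1 + Integral(z/cos(z), z)


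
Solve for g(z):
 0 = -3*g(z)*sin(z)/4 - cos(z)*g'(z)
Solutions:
 g(z) = C1*cos(z)^(3/4)


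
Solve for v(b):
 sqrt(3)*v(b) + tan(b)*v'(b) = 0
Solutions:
 v(b) = C1/sin(b)^(sqrt(3))


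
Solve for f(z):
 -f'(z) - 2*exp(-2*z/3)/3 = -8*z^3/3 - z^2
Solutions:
 f(z) = C1 + 2*z^4/3 + z^3/3 + exp(-2*z/3)


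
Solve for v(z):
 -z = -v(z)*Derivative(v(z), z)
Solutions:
 v(z) = -sqrt(C1 + z^2)
 v(z) = sqrt(C1 + z^2)


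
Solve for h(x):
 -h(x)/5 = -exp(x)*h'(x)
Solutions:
 h(x) = C1*exp(-exp(-x)/5)


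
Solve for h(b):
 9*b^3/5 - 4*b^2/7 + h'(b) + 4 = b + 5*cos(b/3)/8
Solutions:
 h(b) = C1 - 9*b^4/20 + 4*b^3/21 + b^2/2 - 4*b + 15*sin(b/3)/8


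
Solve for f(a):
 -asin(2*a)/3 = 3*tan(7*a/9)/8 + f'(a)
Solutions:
 f(a) = C1 - a*asin(2*a)/3 - sqrt(1 - 4*a^2)/6 + 27*log(cos(7*a/9))/56


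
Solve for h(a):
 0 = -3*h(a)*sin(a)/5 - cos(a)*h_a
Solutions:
 h(a) = C1*cos(a)^(3/5)


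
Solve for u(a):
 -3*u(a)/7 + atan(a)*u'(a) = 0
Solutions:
 u(a) = C1*exp(3*Integral(1/atan(a), a)/7)


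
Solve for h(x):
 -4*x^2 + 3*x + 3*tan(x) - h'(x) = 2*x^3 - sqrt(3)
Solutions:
 h(x) = C1 - x^4/2 - 4*x^3/3 + 3*x^2/2 + sqrt(3)*x - 3*log(cos(x))


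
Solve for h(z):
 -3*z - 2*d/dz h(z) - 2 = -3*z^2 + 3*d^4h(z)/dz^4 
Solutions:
 h(z) = C1 + C4*exp(-2^(1/3)*3^(2/3)*z/3) + z^3/2 - 3*z^2/4 - z + (C2*sin(2^(1/3)*3^(1/6)*z/2) + C3*cos(2^(1/3)*3^(1/6)*z/2))*exp(2^(1/3)*3^(2/3)*z/6)


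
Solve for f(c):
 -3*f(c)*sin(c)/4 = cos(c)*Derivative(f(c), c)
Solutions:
 f(c) = C1*cos(c)^(3/4)


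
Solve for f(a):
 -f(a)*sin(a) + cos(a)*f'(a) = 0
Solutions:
 f(a) = C1/cos(a)


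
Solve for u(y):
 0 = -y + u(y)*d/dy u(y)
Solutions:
 u(y) = -sqrt(C1 + y^2)
 u(y) = sqrt(C1 + y^2)


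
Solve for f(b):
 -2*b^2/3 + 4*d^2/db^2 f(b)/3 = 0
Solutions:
 f(b) = C1 + C2*b + b^4/24


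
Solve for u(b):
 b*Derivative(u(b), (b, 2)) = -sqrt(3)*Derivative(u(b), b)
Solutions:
 u(b) = C1 + C2*b^(1 - sqrt(3))


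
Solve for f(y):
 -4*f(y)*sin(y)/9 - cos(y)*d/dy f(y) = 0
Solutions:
 f(y) = C1*cos(y)^(4/9)


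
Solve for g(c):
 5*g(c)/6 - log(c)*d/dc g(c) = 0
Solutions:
 g(c) = C1*exp(5*li(c)/6)


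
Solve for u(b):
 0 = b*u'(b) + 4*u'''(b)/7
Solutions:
 u(b) = C1 + Integral(C2*airyai(-14^(1/3)*b/2) + C3*airybi(-14^(1/3)*b/2), b)


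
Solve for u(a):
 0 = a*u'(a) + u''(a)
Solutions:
 u(a) = C1 + C2*erf(sqrt(2)*a/2)


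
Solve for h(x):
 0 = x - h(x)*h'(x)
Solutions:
 h(x) = -sqrt(C1 + x^2)
 h(x) = sqrt(C1 + x^2)


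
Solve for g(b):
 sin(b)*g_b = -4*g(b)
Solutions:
 g(b) = C1*(cos(b)^2 + 2*cos(b) + 1)/(cos(b)^2 - 2*cos(b) + 1)


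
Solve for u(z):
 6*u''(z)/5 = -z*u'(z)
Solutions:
 u(z) = C1 + C2*erf(sqrt(15)*z/6)


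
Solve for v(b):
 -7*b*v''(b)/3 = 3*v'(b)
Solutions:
 v(b) = C1 + C2/b^(2/7)


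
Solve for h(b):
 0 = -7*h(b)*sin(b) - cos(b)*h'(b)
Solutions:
 h(b) = C1*cos(b)^7


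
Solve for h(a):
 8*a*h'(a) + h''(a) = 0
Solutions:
 h(a) = C1 + C2*erf(2*a)


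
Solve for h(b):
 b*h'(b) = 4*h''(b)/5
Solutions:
 h(b) = C1 + C2*erfi(sqrt(10)*b/4)


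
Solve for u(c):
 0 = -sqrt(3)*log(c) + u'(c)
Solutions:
 u(c) = C1 + sqrt(3)*c*log(c) - sqrt(3)*c


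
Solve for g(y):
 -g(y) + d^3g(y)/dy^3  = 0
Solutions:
 g(y) = C3*exp(y) + (C1*sin(sqrt(3)*y/2) + C2*cos(sqrt(3)*y/2))*exp(-y/2)


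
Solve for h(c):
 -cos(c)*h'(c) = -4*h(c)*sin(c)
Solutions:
 h(c) = C1/cos(c)^4


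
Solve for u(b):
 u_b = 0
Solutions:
 u(b) = C1


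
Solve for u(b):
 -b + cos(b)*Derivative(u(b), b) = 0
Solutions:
 u(b) = C1 + Integral(b/cos(b), b)


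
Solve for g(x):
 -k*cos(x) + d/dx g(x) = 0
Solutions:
 g(x) = C1 + k*sin(x)


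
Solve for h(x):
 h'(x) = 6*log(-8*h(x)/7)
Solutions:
 -Integral(1/(log(-_y) - log(7) + 3*log(2)), (_y, h(x)))/6 = C1 - x


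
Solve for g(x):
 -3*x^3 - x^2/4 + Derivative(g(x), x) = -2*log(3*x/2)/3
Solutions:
 g(x) = C1 + 3*x^4/4 + x^3/12 - 2*x*log(x)/3 - 2*x*log(3)/3 + 2*x*log(2)/3 + 2*x/3


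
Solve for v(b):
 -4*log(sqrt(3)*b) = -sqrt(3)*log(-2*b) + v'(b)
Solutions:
 v(b) = C1 - b*(4 - sqrt(3))*log(b) + b*(-2*log(3) - sqrt(3) + sqrt(3)*log(2) + 4 + sqrt(3)*I*pi)


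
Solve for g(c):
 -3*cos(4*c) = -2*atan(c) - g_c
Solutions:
 g(c) = C1 - 2*c*atan(c) + log(c^2 + 1) + 3*sin(4*c)/4


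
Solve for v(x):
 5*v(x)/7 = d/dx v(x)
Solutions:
 v(x) = C1*exp(5*x/7)


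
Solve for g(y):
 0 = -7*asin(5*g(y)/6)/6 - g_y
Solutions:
 Integral(1/asin(5*_y/6), (_y, g(y))) = C1 - 7*y/6


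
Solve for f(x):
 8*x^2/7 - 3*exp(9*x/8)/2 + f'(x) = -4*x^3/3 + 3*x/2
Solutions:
 f(x) = C1 - x^4/3 - 8*x^3/21 + 3*x^2/4 + 4*exp(9*x/8)/3


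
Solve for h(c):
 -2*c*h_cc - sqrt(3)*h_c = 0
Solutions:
 h(c) = C1 + C2*c^(1 - sqrt(3)/2)


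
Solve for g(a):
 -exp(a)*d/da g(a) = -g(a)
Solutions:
 g(a) = C1*exp(-exp(-a))


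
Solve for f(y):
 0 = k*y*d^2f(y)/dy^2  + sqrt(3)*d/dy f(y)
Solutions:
 f(y) = C1 + y^(((re(k) - sqrt(3))*re(k) + im(k)^2)/(re(k)^2 + im(k)^2))*(C2*sin(sqrt(3)*log(y)*Abs(im(k))/(re(k)^2 + im(k)^2)) + C3*cos(sqrt(3)*log(y)*im(k)/(re(k)^2 + im(k)^2)))


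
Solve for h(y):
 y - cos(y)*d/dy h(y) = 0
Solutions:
 h(y) = C1 + Integral(y/cos(y), y)


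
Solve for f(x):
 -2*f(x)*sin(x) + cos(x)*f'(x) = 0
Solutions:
 f(x) = C1/cos(x)^2


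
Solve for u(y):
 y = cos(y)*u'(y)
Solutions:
 u(y) = C1 + Integral(y/cos(y), y)


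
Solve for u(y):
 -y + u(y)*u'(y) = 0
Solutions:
 u(y) = -sqrt(C1 + y^2)
 u(y) = sqrt(C1 + y^2)


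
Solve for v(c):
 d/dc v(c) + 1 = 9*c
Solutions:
 v(c) = C1 + 9*c^2/2 - c


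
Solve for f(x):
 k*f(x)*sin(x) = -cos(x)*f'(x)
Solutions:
 f(x) = C1*exp(k*log(cos(x)))


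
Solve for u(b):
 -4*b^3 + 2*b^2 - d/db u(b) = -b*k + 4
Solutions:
 u(b) = C1 - b^4 + 2*b^3/3 + b^2*k/2 - 4*b


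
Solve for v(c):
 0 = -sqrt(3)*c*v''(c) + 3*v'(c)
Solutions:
 v(c) = C1 + C2*c^(1 + sqrt(3))


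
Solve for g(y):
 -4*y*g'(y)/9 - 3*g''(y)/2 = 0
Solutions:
 g(y) = C1 + C2*erf(2*sqrt(3)*y/9)


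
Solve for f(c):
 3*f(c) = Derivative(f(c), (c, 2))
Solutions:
 f(c) = C1*exp(-sqrt(3)*c) + C2*exp(sqrt(3)*c)


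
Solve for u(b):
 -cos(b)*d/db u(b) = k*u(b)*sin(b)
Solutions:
 u(b) = C1*exp(k*log(cos(b)))


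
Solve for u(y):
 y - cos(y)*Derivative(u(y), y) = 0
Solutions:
 u(y) = C1 + Integral(y/cos(y), y)


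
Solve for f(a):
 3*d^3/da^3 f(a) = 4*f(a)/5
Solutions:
 f(a) = C3*exp(30^(2/3)*a/15) + (C1*sin(10^(2/3)*3^(1/6)*a/10) + C2*cos(10^(2/3)*3^(1/6)*a/10))*exp(-30^(2/3)*a/30)


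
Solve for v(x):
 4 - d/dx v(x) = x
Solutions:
 v(x) = C1 - x^2/2 + 4*x


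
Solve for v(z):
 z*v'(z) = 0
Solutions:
 v(z) = C1


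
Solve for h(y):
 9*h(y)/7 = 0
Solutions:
 h(y) = 0


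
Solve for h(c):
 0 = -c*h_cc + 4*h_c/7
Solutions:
 h(c) = C1 + C2*c^(11/7)


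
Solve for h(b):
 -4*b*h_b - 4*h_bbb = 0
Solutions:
 h(b) = C1 + Integral(C2*airyai(-b) + C3*airybi(-b), b)


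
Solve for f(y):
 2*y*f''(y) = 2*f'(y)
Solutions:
 f(y) = C1 + C2*y^2


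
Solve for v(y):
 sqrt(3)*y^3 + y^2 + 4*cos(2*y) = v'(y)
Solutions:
 v(y) = C1 + sqrt(3)*y^4/4 + y^3/3 + 2*sin(2*y)


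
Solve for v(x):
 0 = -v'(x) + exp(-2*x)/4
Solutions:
 v(x) = C1 - exp(-2*x)/8


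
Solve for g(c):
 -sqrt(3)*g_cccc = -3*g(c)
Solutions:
 g(c) = C1*exp(-3^(1/8)*c) + C2*exp(3^(1/8)*c) + C3*sin(3^(1/8)*c) + C4*cos(3^(1/8)*c)


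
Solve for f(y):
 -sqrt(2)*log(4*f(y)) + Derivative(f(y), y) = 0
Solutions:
 -sqrt(2)*Integral(1/(log(_y) + 2*log(2)), (_y, f(y)))/2 = C1 - y


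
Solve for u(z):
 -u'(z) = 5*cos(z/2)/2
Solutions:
 u(z) = C1 - 5*sin(z/2)


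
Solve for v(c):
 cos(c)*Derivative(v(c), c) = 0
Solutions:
 v(c) = C1


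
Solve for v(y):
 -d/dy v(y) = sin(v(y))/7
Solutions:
 y/7 + log(cos(v(y)) - 1)/2 - log(cos(v(y)) + 1)/2 = C1


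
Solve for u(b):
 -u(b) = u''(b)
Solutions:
 u(b) = C1*sin(b) + C2*cos(b)


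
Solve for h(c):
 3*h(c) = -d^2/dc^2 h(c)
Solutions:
 h(c) = C1*sin(sqrt(3)*c) + C2*cos(sqrt(3)*c)


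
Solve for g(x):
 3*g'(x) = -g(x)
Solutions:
 g(x) = C1*exp(-x/3)


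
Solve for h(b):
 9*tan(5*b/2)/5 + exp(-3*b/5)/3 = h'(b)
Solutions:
 h(b) = C1 + 9*log(tan(5*b/2)^2 + 1)/25 - 5*exp(-3*b/5)/9


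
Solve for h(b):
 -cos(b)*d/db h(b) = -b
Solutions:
 h(b) = C1 + Integral(b/cos(b), b)


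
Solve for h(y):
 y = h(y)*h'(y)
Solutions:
 h(y) = -sqrt(C1 + y^2)
 h(y) = sqrt(C1 + y^2)


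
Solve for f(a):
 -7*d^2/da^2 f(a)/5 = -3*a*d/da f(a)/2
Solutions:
 f(a) = C1 + C2*erfi(sqrt(105)*a/14)


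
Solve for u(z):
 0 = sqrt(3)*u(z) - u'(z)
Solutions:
 u(z) = C1*exp(sqrt(3)*z)


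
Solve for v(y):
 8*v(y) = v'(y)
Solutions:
 v(y) = C1*exp(8*y)


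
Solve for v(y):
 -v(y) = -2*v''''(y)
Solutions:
 v(y) = C1*exp(-2^(3/4)*y/2) + C2*exp(2^(3/4)*y/2) + C3*sin(2^(3/4)*y/2) + C4*cos(2^(3/4)*y/2)


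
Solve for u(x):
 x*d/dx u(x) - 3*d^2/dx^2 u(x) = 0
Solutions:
 u(x) = C1 + C2*erfi(sqrt(6)*x/6)


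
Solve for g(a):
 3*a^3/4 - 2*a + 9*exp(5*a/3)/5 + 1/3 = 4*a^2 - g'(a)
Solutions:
 g(a) = C1 - 3*a^4/16 + 4*a^3/3 + a^2 - a/3 - 27*exp(5*a/3)/25


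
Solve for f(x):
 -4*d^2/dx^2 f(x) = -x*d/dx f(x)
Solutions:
 f(x) = C1 + C2*erfi(sqrt(2)*x/4)


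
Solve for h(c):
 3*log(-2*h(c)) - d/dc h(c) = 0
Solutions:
 -Integral(1/(log(-_y) + log(2)), (_y, h(c)))/3 = C1 - c


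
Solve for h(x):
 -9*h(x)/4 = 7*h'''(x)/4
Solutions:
 h(x) = C3*exp(-21^(2/3)*x/7) + (C1*sin(3*3^(1/6)*7^(2/3)*x/14) + C2*cos(3*3^(1/6)*7^(2/3)*x/14))*exp(21^(2/3)*x/14)


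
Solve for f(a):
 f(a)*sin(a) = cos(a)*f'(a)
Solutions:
 f(a) = C1/cos(a)


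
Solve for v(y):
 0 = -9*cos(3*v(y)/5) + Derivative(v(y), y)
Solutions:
 -9*y - 5*log(sin(3*v(y)/5) - 1)/6 + 5*log(sin(3*v(y)/5) + 1)/6 = C1


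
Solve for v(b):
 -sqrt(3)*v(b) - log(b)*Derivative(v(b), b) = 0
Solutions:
 v(b) = C1*exp(-sqrt(3)*li(b))


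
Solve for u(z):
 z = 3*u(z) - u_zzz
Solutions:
 u(z) = C3*exp(3^(1/3)*z) + z/3 + (C1*sin(3^(5/6)*z/2) + C2*cos(3^(5/6)*z/2))*exp(-3^(1/3)*z/2)


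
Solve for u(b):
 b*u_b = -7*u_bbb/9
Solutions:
 u(b) = C1 + Integral(C2*airyai(-21^(2/3)*b/7) + C3*airybi(-21^(2/3)*b/7), b)


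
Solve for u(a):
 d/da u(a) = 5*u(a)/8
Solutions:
 u(a) = C1*exp(5*a/8)


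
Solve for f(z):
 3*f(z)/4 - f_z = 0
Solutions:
 f(z) = C1*exp(3*z/4)


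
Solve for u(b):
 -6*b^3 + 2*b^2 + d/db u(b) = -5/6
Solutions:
 u(b) = C1 + 3*b^4/2 - 2*b^3/3 - 5*b/6


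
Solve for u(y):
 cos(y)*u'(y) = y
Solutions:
 u(y) = C1 + Integral(y/cos(y), y)


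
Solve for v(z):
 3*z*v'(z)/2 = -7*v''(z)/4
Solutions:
 v(z) = C1 + C2*erf(sqrt(21)*z/7)


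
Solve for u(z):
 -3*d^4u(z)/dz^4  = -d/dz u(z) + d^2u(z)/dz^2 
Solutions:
 u(z) = C1 + C2*exp(-2^(1/3)*z*(-2/(9 + sqrt(85))^(1/3) + 2^(1/3)*(9 + sqrt(85))^(1/3))/12)*sin(2^(1/3)*sqrt(3)*z*(2/(9 + sqrt(85))^(1/3) + 2^(1/3)*(9 + sqrt(85))^(1/3))/12) + C3*exp(-2^(1/3)*z*(-2/(9 + sqrt(85))^(1/3) + 2^(1/3)*(9 + sqrt(85))^(1/3))/12)*cos(2^(1/3)*sqrt(3)*z*(2/(9 + sqrt(85))^(1/3) + 2^(1/3)*(9 + sqrt(85))^(1/3))/12) + C4*exp(2^(1/3)*z*(-2/(9 + sqrt(85))^(1/3) + 2^(1/3)*(9 + sqrt(85))^(1/3))/6)


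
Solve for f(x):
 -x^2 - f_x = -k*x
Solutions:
 f(x) = C1 + k*x^2/2 - x^3/3


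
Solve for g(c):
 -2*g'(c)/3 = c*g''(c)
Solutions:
 g(c) = C1 + C2*c^(1/3)


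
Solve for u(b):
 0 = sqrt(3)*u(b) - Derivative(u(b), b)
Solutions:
 u(b) = C1*exp(sqrt(3)*b)


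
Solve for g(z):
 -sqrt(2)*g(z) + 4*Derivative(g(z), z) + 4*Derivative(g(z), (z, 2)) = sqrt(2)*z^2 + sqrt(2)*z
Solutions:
 g(z) = C1*exp(z*(-1 + sqrt(1 + sqrt(2)))/2) + C2*exp(-z*(1 + sqrt(1 + sqrt(2)))/2) - z^2 - 4*sqrt(2)*z - z - 16 - 6*sqrt(2)


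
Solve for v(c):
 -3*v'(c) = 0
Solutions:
 v(c) = C1


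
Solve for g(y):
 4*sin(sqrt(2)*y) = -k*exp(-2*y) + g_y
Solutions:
 g(y) = C1 - k*exp(-2*y)/2 - 2*sqrt(2)*cos(sqrt(2)*y)


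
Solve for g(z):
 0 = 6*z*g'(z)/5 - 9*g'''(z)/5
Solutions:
 g(z) = C1 + Integral(C2*airyai(2^(1/3)*3^(2/3)*z/3) + C3*airybi(2^(1/3)*3^(2/3)*z/3), z)


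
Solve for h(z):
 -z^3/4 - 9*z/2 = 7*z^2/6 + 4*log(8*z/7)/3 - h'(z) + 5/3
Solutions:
 h(z) = C1 + z^4/16 + 7*z^3/18 + 9*z^2/4 + 4*z*log(z)/3 - 4*z*log(7)/3 + z/3 + 4*z*log(2)


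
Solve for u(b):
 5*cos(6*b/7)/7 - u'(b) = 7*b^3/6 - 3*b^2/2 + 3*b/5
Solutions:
 u(b) = C1 - 7*b^4/24 + b^3/2 - 3*b^2/10 + 5*sin(6*b/7)/6


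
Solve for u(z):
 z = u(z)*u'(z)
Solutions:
 u(z) = -sqrt(C1 + z^2)
 u(z) = sqrt(C1 + z^2)


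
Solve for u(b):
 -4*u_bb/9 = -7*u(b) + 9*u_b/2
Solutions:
 u(b) = C1*exp(3*b*(-27 + sqrt(1177))/16) + C2*exp(-3*b*(27 + sqrt(1177))/16)


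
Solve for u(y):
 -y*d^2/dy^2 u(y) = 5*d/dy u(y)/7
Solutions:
 u(y) = C1 + C2*y^(2/7)


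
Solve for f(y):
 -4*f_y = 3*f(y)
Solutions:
 f(y) = C1*exp(-3*y/4)


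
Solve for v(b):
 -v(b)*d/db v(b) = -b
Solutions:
 v(b) = -sqrt(C1 + b^2)
 v(b) = sqrt(C1 + b^2)


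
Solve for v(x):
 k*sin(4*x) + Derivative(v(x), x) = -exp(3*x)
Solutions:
 v(x) = C1 + k*cos(4*x)/4 - exp(3*x)/3


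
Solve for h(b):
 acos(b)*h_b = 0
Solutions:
 h(b) = C1


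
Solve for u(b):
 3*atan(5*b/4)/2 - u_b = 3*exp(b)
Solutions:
 u(b) = C1 + 3*b*atan(5*b/4)/2 - 3*exp(b) - 3*log(25*b^2 + 16)/5


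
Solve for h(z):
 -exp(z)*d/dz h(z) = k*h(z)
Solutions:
 h(z) = C1*exp(k*exp(-z))


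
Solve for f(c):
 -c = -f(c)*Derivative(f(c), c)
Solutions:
 f(c) = -sqrt(C1 + c^2)
 f(c) = sqrt(C1 + c^2)


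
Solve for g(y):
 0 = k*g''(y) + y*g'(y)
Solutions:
 g(y) = C1 + C2*sqrt(k)*erf(sqrt(2)*y*sqrt(1/k)/2)


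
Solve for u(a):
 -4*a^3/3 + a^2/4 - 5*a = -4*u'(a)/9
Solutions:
 u(a) = C1 + 3*a^4/4 - 3*a^3/16 + 45*a^2/8


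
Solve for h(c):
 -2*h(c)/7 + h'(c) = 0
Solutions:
 h(c) = C1*exp(2*c/7)


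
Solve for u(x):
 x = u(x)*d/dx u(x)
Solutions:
 u(x) = -sqrt(C1 + x^2)
 u(x) = sqrt(C1 + x^2)


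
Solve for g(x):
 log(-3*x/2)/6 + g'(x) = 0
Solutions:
 g(x) = C1 - x*log(-x)/6 + x*(-log(3) + log(2) + 1)/6


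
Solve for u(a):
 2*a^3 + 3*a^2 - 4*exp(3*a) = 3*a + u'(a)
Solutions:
 u(a) = C1 + a^4/2 + a^3 - 3*a^2/2 - 4*exp(3*a)/3


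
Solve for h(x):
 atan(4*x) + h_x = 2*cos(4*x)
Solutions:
 h(x) = C1 - x*atan(4*x) + log(16*x^2 + 1)/8 + sin(4*x)/2


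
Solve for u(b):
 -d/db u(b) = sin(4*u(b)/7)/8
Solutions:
 b/8 + 7*log(cos(4*u(b)/7) - 1)/8 - 7*log(cos(4*u(b)/7) + 1)/8 = C1


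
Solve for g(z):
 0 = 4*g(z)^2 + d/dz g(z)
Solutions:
 g(z) = 1/(C1 + 4*z)


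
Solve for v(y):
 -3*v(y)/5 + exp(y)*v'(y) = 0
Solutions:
 v(y) = C1*exp(-3*exp(-y)/5)


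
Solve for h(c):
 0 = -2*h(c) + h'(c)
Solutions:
 h(c) = C1*exp(2*c)


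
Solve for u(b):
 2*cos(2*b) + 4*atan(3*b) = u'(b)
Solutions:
 u(b) = C1 + 4*b*atan(3*b) - 2*log(9*b^2 + 1)/3 + sin(2*b)


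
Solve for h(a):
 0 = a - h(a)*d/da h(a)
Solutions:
 h(a) = -sqrt(C1 + a^2)
 h(a) = sqrt(C1 + a^2)


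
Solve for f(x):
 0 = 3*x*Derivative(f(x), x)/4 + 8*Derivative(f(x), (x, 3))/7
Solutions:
 f(x) = C1 + Integral(C2*airyai(-42^(1/3)*x/4) + C3*airybi(-42^(1/3)*x/4), x)


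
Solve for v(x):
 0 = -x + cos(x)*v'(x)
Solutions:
 v(x) = C1 + Integral(x/cos(x), x)


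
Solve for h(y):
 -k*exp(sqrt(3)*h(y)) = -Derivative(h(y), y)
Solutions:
 h(y) = sqrt(3)*(2*log(-1/(C1 + k*y)) - log(3))/6


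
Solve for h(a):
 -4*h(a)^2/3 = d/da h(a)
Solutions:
 h(a) = 3/(C1 + 4*a)


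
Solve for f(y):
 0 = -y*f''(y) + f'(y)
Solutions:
 f(y) = C1 + C2*y^2


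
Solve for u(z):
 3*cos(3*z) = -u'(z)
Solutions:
 u(z) = C1 - sin(3*z)


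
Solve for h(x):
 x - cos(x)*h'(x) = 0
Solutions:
 h(x) = C1 + Integral(x/cos(x), x)


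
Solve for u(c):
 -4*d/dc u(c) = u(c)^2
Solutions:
 u(c) = 4/(C1 + c)


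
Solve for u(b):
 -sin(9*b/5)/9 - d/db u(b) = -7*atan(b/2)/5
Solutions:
 u(b) = C1 + 7*b*atan(b/2)/5 - 7*log(b^2 + 4)/5 + 5*cos(9*b/5)/81


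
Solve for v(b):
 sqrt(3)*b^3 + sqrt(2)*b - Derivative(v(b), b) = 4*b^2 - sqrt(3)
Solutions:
 v(b) = C1 + sqrt(3)*b^4/4 - 4*b^3/3 + sqrt(2)*b^2/2 + sqrt(3)*b


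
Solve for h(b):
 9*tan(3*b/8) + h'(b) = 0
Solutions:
 h(b) = C1 + 24*log(cos(3*b/8))


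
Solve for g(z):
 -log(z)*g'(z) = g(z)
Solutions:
 g(z) = C1*exp(-li(z))


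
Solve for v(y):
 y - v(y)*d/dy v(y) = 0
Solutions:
 v(y) = -sqrt(C1 + y^2)
 v(y) = sqrt(C1 + y^2)


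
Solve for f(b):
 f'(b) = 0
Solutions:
 f(b) = C1


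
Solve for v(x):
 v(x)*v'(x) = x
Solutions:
 v(x) = -sqrt(C1 + x^2)
 v(x) = sqrt(C1 + x^2)


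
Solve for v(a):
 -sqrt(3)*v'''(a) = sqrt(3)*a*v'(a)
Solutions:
 v(a) = C1 + Integral(C2*airyai(-a) + C3*airybi(-a), a)


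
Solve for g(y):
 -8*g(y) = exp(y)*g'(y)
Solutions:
 g(y) = C1*exp(8*exp(-y))


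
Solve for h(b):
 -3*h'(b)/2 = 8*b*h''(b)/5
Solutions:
 h(b) = C1 + C2*b^(1/16)


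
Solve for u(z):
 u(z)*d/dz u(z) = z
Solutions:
 u(z) = -sqrt(C1 + z^2)
 u(z) = sqrt(C1 + z^2)


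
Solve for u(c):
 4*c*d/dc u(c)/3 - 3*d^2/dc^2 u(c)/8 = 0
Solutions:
 u(c) = C1 + C2*erfi(4*c/3)


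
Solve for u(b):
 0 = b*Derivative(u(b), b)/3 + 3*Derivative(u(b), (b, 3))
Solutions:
 u(b) = C1 + Integral(C2*airyai(-3^(1/3)*b/3) + C3*airybi(-3^(1/3)*b/3), b)


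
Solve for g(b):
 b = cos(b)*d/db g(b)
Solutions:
 g(b) = C1 + Integral(b/cos(b), b)


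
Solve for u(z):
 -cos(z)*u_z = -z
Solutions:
 u(z) = C1 + Integral(z/cos(z), z)


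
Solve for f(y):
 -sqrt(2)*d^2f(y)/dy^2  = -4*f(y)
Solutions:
 f(y) = C1*exp(-2^(3/4)*y) + C2*exp(2^(3/4)*y)


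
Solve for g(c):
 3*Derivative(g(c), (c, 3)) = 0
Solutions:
 g(c) = C1 + C2*c + C3*c^2


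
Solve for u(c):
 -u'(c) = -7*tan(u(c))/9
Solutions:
 u(c) = pi - asin(C1*exp(7*c/9))
 u(c) = asin(C1*exp(7*c/9))


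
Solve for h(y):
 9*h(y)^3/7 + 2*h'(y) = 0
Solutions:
 h(y) = -sqrt(7)*sqrt(-1/(C1 - 9*y))
 h(y) = sqrt(7)*sqrt(-1/(C1 - 9*y))


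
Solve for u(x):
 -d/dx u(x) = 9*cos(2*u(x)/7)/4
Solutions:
 9*x/4 - 7*log(sin(2*u(x)/7) - 1)/4 + 7*log(sin(2*u(x)/7) + 1)/4 = C1


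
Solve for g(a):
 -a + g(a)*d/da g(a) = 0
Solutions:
 g(a) = -sqrt(C1 + a^2)
 g(a) = sqrt(C1 + a^2)


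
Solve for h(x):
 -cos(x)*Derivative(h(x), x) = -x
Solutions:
 h(x) = C1 + Integral(x/cos(x), x)


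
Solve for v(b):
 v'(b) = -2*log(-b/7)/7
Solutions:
 v(b) = C1 - 2*b*log(-b)/7 + 2*b*(1 + log(7))/7


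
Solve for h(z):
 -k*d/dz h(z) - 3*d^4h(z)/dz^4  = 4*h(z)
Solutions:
 h(z) = C1*exp(2^(2/3)*sqrt(3)*z*(-sqrt(2^(1/3)*(3*k^2 + sqrt(9*k^4 - 16384))^(1/3) + 32/(3*k^2 + sqrt(9*k^4 - 16384))^(1/3)) + sqrt(4*sqrt(3)*k/sqrt(2^(1/3)*(3*k^2 + sqrt(9*k^4 - 16384))^(1/3) + 32/(3*k^2 + sqrt(9*k^4 - 16384))^(1/3)) - 2^(1/3)*(3*k^2 + sqrt(9*k^4 - 16384))^(1/3) - 32/(3*k^2 + sqrt(9*k^4 - 16384))^(1/3)))/12) + C2*exp(2^(2/3)*sqrt(3)*z*(sqrt(2^(1/3)*(3*k^2 + sqrt(9*k^4 - 16384))^(1/3) + 32/(3*k^2 + sqrt(9*k^4 - 16384))^(1/3)) - sqrt(-4*sqrt(3)*k/sqrt(2^(1/3)*(3*k^2 + sqrt(9*k^4 - 16384))^(1/3) + 32/(3*k^2 + sqrt(9*k^4 - 16384))^(1/3)) - 2^(1/3)*(3*k^2 + sqrt(9*k^4 - 16384))^(1/3) - 32/(3*k^2 + sqrt(9*k^4 - 16384))^(1/3)))/12) + C3*exp(2^(2/3)*sqrt(3)*z*(sqrt(2^(1/3)*(3*k^2 + sqrt(9*k^4 - 16384))^(1/3) + 32/(3*k^2 + sqrt(9*k^4 - 16384))^(1/3)) + sqrt(-4*sqrt(3)*k/sqrt(2^(1/3)*(3*k^2 + sqrt(9*k^4 - 16384))^(1/3) + 32/(3*k^2 + sqrt(9*k^4 - 16384))^(1/3)) - 2^(1/3)*(3*k^2 + sqrt(9*k^4 - 16384))^(1/3) - 32/(3*k^2 + sqrt(9*k^4 - 16384))^(1/3)))/12) + C4*exp(-2^(2/3)*sqrt(3)*z*(sqrt(2^(1/3)*(3*k^2 + sqrt(9*k^4 - 16384))^(1/3) + 32/(3*k^2 + sqrt(9*k^4 - 16384))^(1/3)) + sqrt(4*sqrt(3)*k/sqrt(2^(1/3)*(3*k^2 + sqrt(9*k^4 - 16384))^(1/3) + 32/(3*k^2 + sqrt(9*k^4 - 16384))^(1/3)) - 2^(1/3)*(3*k^2 + sqrt(9*k^4 - 16384))^(1/3) - 32/(3*k^2 + sqrt(9*k^4 - 16384))^(1/3)))/12)


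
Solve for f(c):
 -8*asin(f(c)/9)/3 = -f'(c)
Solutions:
 Integral(1/asin(_y/9), (_y, f(c))) = C1 + 8*c/3


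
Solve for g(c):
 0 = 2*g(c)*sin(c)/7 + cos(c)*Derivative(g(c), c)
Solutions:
 g(c) = C1*cos(c)^(2/7)


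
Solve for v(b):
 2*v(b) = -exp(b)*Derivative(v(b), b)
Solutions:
 v(b) = C1*exp(2*exp(-b))


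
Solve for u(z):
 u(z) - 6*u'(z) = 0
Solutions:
 u(z) = C1*exp(z/6)


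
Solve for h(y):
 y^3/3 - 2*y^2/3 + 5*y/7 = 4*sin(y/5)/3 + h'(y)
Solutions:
 h(y) = C1 + y^4/12 - 2*y^3/9 + 5*y^2/14 + 20*cos(y/5)/3


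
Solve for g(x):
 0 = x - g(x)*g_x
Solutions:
 g(x) = -sqrt(C1 + x^2)
 g(x) = sqrt(C1 + x^2)


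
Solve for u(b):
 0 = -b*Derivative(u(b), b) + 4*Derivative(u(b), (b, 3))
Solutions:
 u(b) = C1 + Integral(C2*airyai(2^(1/3)*b/2) + C3*airybi(2^(1/3)*b/2), b)


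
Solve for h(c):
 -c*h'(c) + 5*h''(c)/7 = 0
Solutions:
 h(c) = C1 + C2*erfi(sqrt(70)*c/10)


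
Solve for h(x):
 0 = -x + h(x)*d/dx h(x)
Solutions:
 h(x) = -sqrt(C1 + x^2)
 h(x) = sqrt(C1 + x^2)


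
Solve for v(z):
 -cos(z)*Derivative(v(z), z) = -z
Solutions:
 v(z) = C1 + Integral(z/cos(z), z)


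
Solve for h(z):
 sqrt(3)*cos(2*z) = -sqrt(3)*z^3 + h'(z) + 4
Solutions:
 h(z) = C1 + sqrt(3)*z^4/4 - 4*z + sqrt(3)*sin(2*z)/2


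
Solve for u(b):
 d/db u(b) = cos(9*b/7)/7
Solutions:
 u(b) = C1 + sin(9*b/7)/9


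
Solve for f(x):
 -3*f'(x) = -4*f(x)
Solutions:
 f(x) = C1*exp(4*x/3)


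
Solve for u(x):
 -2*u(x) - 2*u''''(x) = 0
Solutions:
 u(x) = (C1*sin(sqrt(2)*x/2) + C2*cos(sqrt(2)*x/2))*exp(-sqrt(2)*x/2) + (C3*sin(sqrt(2)*x/2) + C4*cos(sqrt(2)*x/2))*exp(sqrt(2)*x/2)


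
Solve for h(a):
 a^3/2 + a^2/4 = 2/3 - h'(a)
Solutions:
 h(a) = C1 - a^4/8 - a^3/12 + 2*a/3


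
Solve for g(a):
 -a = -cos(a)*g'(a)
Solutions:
 g(a) = C1 + Integral(a/cos(a), a)


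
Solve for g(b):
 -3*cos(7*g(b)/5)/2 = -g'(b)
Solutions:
 -3*b/2 - 5*log(sin(7*g(b)/5) - 1)/14 + 5*log(sin(7*g(b)/5) + 1)/14 = C1


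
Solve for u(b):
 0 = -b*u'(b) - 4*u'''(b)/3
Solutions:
 u(b) = C1 + Integral(C2*airyai(-6^(1/3)*b/2) + C3*airybi(-6^(1/3)*b/2), b)


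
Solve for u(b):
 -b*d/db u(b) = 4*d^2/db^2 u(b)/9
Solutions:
 u(b) = C1 + C2*erf(3*sqrt(2)*b/4)


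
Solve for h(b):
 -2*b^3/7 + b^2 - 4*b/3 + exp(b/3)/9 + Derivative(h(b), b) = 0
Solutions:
 h(b) = C1 + b^4/14 - b^3/3 + 2*b^2/3 - exp(b/3)/3


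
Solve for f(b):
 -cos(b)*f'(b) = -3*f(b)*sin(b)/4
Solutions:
 f(b) = C1/cos(b)^(3/4)


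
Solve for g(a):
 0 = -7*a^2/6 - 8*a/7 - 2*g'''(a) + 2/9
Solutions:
 g(a) = C1 + C2*a + C3*a^2 - 7*a^5/720 - a^4/42 + a^3/54


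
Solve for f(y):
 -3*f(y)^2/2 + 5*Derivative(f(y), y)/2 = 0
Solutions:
 f(y) = -5/(C1 + 3*y)


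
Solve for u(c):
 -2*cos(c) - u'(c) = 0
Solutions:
 u(c) = C1 - 2*sin(c)


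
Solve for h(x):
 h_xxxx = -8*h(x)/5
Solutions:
 h(x) = (C1*sin(2^(1/4)*5^(3/4)*x/5) + C2*cos(2^(1/4)*5^(3/4)*x/5))*exp(-2^(1/4)*5^(3/4)*x/5) + (C3*sin(2^(1/4)*5^(3/4)*x/5) + C4*cos(2^(1/4)*5^(3/4)*x/5))*exp(2^(1/4)*5^(3/4)*x/5)


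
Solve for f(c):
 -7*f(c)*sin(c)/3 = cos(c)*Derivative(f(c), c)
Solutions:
 f(c) = C1*cos(c)^(7/3)


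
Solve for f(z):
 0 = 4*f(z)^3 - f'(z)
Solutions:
 f(z) = -sqrt(2)*sqrt(-1/(C1 + 4*z))/2
 f(z) = sqrt(2)*sqrt(-1/(C1 + 4*z))/2


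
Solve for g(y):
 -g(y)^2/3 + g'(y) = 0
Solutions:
 g(y) = -3/(C1 + y)


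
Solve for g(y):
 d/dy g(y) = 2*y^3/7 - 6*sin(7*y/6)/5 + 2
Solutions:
 g(y) = C1 + y^4/14 + 2*y + 36*cos(7*y/6)/35


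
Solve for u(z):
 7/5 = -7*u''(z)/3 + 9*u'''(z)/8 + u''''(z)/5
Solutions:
 u(z) = C1 + C2*z + C3*exp(z*(-135 + sqrt(45105))/48) + C4*exp(-z*(135 + sqrt(45105))/48) - 3*z^2/10


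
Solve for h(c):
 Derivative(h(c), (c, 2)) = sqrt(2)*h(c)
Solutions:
 h(c) = C1*exp(-2^(1/4)*c) + C2*exp(2^(1/4)*c)


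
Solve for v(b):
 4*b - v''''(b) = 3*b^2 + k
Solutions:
 v(b) = C1 + C2*b + C3*b^2 + C4*b^3 - b^6/120 + b^5/30 - b^4*k/24


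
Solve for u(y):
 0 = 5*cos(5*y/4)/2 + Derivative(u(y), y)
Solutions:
 u(y) = C1 - 2*sin(5*y/4)


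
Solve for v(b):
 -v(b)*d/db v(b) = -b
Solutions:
 v(b) = -sqrt(C1 + b^2)
 v(b) = sqrt(C1 + b^2)


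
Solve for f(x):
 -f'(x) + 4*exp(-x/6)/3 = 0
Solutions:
 f(x) = C1 - 8*exp(-x/6)


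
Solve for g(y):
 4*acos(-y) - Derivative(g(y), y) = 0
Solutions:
 g(y) = C1 + 4*y*acos(-y) + 4*sqrt(1 - y^2)


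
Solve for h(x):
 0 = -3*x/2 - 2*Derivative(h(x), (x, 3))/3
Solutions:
 h(x) = C1 + C2*x + C3*x^2 - 3*x^4/32


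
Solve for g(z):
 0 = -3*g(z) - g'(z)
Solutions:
 g(z) = C1*exp(-3*z)


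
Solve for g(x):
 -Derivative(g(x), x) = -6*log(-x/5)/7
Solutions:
 g(x) = C1 + 6*x*log(-x)/7 + 6*x*(-log(5) - 1)/7


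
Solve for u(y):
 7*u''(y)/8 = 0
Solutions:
 u(y) = C1 + C2*y


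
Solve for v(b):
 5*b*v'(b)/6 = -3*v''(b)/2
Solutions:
 v(b) = C1 + C2*erf(sqrt(10)*b/6)


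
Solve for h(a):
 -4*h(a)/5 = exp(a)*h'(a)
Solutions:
 h(a) = C1*exp(4*exp(-a)/5)


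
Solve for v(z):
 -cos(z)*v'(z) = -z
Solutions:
 v(z) = C1 + Integral(z/cos(z), z)


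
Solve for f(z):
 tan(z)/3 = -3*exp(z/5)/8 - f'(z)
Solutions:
 f(z) = C1 - 15*exp(z/5)/8 + log(cos(z))/3


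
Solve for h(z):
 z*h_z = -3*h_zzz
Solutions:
 h(z) = C1 + Integral(C2*airyai(-3^(2/3)*z/3) + C3*airybi(-3^(2/3)*z/3), z)


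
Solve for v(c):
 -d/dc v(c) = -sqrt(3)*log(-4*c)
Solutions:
 v(c) = C1 + sqrt(3)*c*log(-c) + sqrt(3)*c*(-1 + 2*log(2))


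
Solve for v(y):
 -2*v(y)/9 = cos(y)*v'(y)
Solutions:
 v(y) = C1*(sin(y) - 1)^(1/9)/(sin(y) + 1)^(1/9)


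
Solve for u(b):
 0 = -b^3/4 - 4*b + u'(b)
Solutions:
 u(b) = C1 + b^4/16 + 2*b^2


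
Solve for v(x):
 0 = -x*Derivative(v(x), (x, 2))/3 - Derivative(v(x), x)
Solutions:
 v(x) = C1 + C2/x^2


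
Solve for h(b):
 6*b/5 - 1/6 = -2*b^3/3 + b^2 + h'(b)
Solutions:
 h(b) = C1 + b^4/6 - b^3/3 + 3*b^2/5 - b/6


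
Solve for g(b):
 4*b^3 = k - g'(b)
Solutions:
 g(b) = C1 - b^4 + b*k


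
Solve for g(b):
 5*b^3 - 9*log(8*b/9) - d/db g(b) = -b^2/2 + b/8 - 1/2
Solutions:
 g(b) = C1 + 5*b^4/4 + b^3/6 - b^2/16 - 9*b*log(b) - 27*b*log(2) + 19*b/2 + 18*b*log(3)


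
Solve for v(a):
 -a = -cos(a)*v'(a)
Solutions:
 v(a) = C1 + Integral(a/cos(a), a)


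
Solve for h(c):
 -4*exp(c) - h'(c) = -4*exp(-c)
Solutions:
 h(c) = C1 - 8*cosh(c)


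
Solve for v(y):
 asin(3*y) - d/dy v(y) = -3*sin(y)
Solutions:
 v(y) = C1 + y*asin(3*y) + sqrt(1 - 9*y^2)/3 - 3*cos(y)


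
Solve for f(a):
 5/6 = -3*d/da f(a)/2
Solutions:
 f(a) = C1 - 5*a/9


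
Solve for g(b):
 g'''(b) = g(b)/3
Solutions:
 g(b) = C3*exp(3^(2/3)*b/3) + (C1*sin(3^(1/6)*b/2) + C2*cos(3^(1/6)*b/2))*exp(-3^(2/3)*b/6)


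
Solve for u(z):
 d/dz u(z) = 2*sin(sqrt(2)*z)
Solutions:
 u(z) = C1 - sqrt(2)*cos(sqrt(2)*z)


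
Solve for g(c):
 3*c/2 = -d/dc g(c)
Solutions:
 g(c) = C1 - 3*c^2/4


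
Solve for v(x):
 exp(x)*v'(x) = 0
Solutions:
 v(x) = C1


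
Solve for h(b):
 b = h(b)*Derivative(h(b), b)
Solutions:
 h(b) = -sqrt(C1 + b^2)
 h(b) = sqrt(C1 + b^2)


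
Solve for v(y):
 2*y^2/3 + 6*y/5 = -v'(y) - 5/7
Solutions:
 v(y) = C1 - 2*y^3/9 - 3*y^2/5 - 5*y/7


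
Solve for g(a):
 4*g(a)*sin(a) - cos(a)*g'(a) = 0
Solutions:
 g(a) = C1/cos(a)^4


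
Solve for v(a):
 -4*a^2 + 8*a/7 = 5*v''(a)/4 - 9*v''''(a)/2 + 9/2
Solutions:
 v(a) = C1 + C2*a + C3*exp(-sqrt(10)*a/6) + C4*exp(sqrt(10)*a/6) - 4*a^4/15 + 16*a^3/105 - 333*a^2/25


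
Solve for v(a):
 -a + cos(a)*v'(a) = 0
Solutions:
 v(a) = C1 + Integral(a/cos(a), a)


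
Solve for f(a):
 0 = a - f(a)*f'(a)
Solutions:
 f(a) = -sqrt(C1 + a^2)
 f(a) = sqrt(C1 + a^2)


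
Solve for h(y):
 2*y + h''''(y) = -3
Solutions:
 h(y) = C1 + C2*y + C3*y^2 + C4*y^3 - y^5/60 - y^4/8


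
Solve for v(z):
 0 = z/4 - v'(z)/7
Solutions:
 v(z) = C1 + 7*z^2/8


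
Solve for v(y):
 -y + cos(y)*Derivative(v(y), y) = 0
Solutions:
 v(y) = C1 + Integral(y/cos(y), y)


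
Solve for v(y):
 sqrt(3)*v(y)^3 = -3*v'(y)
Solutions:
 v(y) = -sqrt(6)*sqrt(-1/(C1 - sqrt(3)*y))/2
 v(y) = sqrt(6)*sqrt(-1/(C1 - sqrt(3)*y))/2


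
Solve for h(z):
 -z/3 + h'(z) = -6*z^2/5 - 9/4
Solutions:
 h(z) = C1 - 2*z^3/5 + z^2/6 - 9*z/4


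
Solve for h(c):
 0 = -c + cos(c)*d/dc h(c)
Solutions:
 h(c) = C1 + Integral(c/cos(c), c)


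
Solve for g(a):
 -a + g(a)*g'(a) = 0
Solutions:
 g(a) = -sqrt(C1 + a^2)
 g(a) = sqrt(C1 + a^2)


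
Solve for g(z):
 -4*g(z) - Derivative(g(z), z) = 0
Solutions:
 g(z) = C1*exp(-4*z)
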